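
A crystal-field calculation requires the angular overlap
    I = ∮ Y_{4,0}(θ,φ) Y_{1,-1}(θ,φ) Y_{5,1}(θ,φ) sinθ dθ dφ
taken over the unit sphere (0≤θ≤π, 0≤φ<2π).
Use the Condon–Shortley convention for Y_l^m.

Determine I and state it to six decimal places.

-0.190188

Rules hold: Σm=0, L=10 even, 3≤5≤5.
N = 9·3·11 = 297
Δ = 0!·8!·2!/11! = 1/495
Racah Σ t=0..0: t=0:+1/576 = 1/576
⇒ 3j(4 1 5; 0 0 0)² = 5/99, sgn -1
Racah Σ t=0..0: t=0:+1/1152 = 1/1152
⇒ 3j(4 1 5; 0 -1 1)² = 1/33, sgn +1
4πI² = N·(3j₀)²·(3jₘ)² = 5/11
I = -1·√(0.454545/4π) = -0.19018827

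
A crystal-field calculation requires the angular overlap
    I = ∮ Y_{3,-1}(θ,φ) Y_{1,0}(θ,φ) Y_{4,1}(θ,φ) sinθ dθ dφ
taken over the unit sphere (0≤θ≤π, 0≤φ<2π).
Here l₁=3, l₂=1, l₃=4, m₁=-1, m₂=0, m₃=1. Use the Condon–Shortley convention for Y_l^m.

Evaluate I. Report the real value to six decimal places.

-0.238414

Rules hold: Σm=0, L=8 even, 2≤4≤4.
N = 7·3·9 = 189
Δ = 0!·6!·2!/9! = 1/252
Racah Σ t=0..0: t=0:+1/36 = 1/36
⇒ 3j(3 1 4; 0 0 0)² = 4/63, sgn +1
Racah Σ t=0..0: t=0:+1/48 = 1/48
⇒ 3j(3 1 4; -1 0 1)² = 5/84, sgn -1
4πI² = N·(3j₀)²·(3jₘ)² = 5/7
I = -1·√(0.714286/4π) = -0.23841361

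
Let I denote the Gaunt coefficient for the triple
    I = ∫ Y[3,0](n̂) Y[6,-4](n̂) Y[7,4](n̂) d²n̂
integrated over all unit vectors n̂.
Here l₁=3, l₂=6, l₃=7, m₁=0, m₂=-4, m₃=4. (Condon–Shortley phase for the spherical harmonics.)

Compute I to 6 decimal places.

Rules hold: Σm=0, L=16 even, 3≤7≤9.
N = 7·13·15 = 1365
Δ = 2!·4!·10!/17! = 1/2042040
Racah Σ t=0..2: t=0:+1/207360 t=1:−1/57600 t=2:+1/207360 = -1/129600
⇒ 3j(3 6 7; 0 0 0)² = 168/12155, sgn +1
Racah Σ t=0..2: t=0:+1/967680 t=1:−1/1451520 t=2:+1/43545600 = 1/2721600
⇒ 3j(3 6 7; 0 -4 4)² = 32/7735, sgn -1
4πI² = N·(3j₀)²·(3jₘ)² = 16128/206635
I = -1·√(0.0780507/4π) = -0.07881037

-0.078810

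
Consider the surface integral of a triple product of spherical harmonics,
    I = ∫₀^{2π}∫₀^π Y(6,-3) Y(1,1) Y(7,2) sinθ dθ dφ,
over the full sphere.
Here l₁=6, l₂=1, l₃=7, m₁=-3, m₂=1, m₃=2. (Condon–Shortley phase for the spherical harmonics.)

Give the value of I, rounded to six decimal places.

Rules hold: Σm=0, L=14 even, 5≤7≤7.
N = 13·3·15 = 585
Δ = 0!·12!·2!/15! = 1/1365
Racah Σ t=0..0: t=0:+1/518400 = 1/518400
⇒ 3j(6 1 7; 0 0 0)² = 7/195, sgn -1
Racah Σ t=0..0: t=0:+1/4354560 = 1/4354560
⇒ 3j(6 1 7; -3 1 2)² = 2/273, sgn -1
4πI² = N·(3j₀)²·(3jₘ)² = 2/13
I = +1·√(0.153846/4π) = 0.11064668

0.110647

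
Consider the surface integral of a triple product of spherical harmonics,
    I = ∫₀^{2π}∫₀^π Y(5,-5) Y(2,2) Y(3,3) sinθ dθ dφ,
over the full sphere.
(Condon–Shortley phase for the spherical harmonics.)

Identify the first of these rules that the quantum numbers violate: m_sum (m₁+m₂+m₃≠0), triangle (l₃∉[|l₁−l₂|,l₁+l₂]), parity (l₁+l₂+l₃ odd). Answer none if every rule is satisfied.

azimuthal sum: -5 + 2 + 3 = 0  ✓
3 ≤ 3 ≤ 7 (triangle on l)  ✓
L = 5 + 2 + 3 = 10 (even)  ✓

none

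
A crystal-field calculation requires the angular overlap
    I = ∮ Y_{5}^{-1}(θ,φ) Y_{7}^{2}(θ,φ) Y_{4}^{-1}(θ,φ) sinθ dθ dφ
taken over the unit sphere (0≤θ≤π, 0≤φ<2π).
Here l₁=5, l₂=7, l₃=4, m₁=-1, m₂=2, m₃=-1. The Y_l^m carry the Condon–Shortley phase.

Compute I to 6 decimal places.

Checks pass: Σm=0; 16 even; l₃=4∈[2,12].
(2·5+1)(2·7+1)(2·4+1) = 1485
Δ: 8! 2! 6! / 17! → 1/6126120
sum: t=3:−1/69120 t=4:+1/20736 t=5:−1/69120 = 1/51840
3j²(5 7 4; 0 0 0) = Δ·Π!·Σ² = 280/21879  (sign +1)
sum: t=4:+1/138240 t=5:−1/34560 t=6:+1/103680 = -1/82944
3j²(5 7 4; -1 2 -1) = Δ·Π!·Σ² = 125/9724  (sign +1)
combine: 4πI² = 1485·280/21879·125/9724 = 131250/537251
take √, sign +1: I = 0.13942996

0.139430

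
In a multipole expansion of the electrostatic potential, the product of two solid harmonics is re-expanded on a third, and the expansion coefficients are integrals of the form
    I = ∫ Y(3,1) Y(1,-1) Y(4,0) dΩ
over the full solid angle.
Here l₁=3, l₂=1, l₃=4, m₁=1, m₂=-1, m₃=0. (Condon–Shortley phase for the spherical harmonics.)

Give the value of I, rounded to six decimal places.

0.150786

m-sum 0 ✓  L=8 even ✓  2≤4≤4 ✓
Π(2lᵢ+1) = 7×3×9 = 189
triangle coeff Δ(3,1,4) = 1/252
Σ_t [0,0]: t=0:+1/36 = 1/36
(3j)²=4/63 [(3 1 4; 0 0 0)], sign=+1
Σ_t [0,0]: t=0:+1/96 = 1/96
(3j)²=1/42 [(3 1 4; 1 -1 0)], sign=+1
⇒ 4πI² = 2/7
I = (+1)√(2/7/(4π)) = 0.15078601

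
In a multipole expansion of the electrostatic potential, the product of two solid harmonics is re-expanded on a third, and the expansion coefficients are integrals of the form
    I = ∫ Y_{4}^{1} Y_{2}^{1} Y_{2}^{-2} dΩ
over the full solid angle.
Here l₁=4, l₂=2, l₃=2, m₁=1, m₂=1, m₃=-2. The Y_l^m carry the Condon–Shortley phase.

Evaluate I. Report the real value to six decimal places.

-0.090112

m-sum 0 ✓  L=8 even ✓  2≤2≤6 ✓
Π(2lᵢ+1) = 9×5×5 = 225
triangle coeff Δ(4,2,2) = 1/630
Σ_t [2,2]: t=2:+1/16 = 1/16
(3j)²=2/35 [(4 2 2; 0 0 0)], sign=+1
Σ_t [3,3]: t=3:−1/144 = -1/144
(3j)²=1/126 [(4 2 2; 1 1 -2)], sign=-1
⇒ 4πI² = 5/49
I = (-1)√(5/49/(4π)) = -0.09011188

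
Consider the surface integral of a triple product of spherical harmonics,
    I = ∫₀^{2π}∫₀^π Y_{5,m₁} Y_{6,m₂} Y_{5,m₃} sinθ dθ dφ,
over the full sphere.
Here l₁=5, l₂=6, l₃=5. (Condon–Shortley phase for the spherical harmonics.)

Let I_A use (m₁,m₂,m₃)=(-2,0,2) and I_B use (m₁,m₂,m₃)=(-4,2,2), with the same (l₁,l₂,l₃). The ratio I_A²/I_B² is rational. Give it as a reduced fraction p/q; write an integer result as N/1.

Same 5,6,5: normalisation and zero-m 3j drop out of the ratio.
A: Δ: 6! 4! 6! / 17! → 1/28588560; sum: t=3:−1/31104 t=4:+1/13824 t=5:−1/57600 t=6:+1/3110400 = 1/43200; 3j²(5 6 5; -2 0 2) = Δ·Π!·Σ² = 108/12155  (sign -1)
B: Δ: 6! 4! 6! / 17! → 1/28588560; sum: t=5:−1/103680 t=6:+1/207360 = -1/207360; 3j²(5 6 5; -4 2 2) = Δ·Π!·Σ² = 21/2431  (sign +1)
I_A²/I_B² = (108/12155)/(21/2431) = 36/35

36/35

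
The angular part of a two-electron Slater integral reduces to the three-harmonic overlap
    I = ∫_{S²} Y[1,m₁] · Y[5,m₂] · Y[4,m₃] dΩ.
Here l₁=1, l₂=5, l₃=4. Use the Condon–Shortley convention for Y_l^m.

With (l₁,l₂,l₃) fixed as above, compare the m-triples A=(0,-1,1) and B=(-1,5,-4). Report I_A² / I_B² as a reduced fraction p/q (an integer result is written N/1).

l's match ⇒ only the (l;m) 3-j factors differ between A and B.
A: triangle coeff Δ(1,5,4) = 1/495; Σ_t [1,1]: t=1:−1/720 = -1/720; (3j)²=8/165 [(1 5 4; 0 -1 1)], sign=+1
B: triangle coeff Δ(1,5,4) = 1/495; Σ_t [2,2]: t=2:+1/80640 = 1/80640; (3j)²=1/11 [(1 5 4; -1 5 -4)], sign=+1
I_A²/I_B² = (8/165)/(1/11) = 8/15

8/15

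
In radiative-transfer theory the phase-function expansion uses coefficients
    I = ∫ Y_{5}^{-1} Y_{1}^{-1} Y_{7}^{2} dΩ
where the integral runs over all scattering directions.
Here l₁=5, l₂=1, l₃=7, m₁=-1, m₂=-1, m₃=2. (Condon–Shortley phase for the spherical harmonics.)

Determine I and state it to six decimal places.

triangle: need 4≤l₃≤6, have 7; I=0

0.000000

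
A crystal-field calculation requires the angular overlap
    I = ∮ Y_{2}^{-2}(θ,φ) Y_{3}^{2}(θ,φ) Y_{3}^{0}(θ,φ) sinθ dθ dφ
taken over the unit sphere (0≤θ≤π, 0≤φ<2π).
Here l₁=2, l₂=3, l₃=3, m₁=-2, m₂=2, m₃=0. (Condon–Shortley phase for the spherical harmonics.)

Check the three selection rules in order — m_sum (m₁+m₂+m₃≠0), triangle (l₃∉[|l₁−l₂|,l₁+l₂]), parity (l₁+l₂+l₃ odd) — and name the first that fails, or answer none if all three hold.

Σmᵢ = 0  ✓
l₃∈[|l₁−l₂|,l₁+l₂]=[1,5], have l₃=3  ✓
Σlᵢ = 8 ⇒ even  ✓

none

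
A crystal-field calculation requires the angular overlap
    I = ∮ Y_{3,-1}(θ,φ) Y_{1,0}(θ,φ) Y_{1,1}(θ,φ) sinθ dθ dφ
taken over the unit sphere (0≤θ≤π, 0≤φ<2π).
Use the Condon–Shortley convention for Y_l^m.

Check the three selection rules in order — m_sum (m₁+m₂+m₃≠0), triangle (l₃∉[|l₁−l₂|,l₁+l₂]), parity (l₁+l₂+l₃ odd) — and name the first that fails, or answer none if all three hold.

triangle

azimuthal sum: -1 + 0 + 1 = 0  ✓
2 ≤ 1 ≤ 4 (triangle on l)  ✗
L = 3 + 1 + 1 = 5 (odd)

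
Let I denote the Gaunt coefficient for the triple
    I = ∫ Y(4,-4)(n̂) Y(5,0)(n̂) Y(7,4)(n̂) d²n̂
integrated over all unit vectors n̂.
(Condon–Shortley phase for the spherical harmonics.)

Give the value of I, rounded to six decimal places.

m-sum 0 ✓  L=16 even ✓  1≤7≤9 ✓
Π(2lᵢ+1) = 9×11×15 = 1485
triangle coeff Δ(4,5,7) = 1/6126120
Σ_t [0,2]: t=0:+1/69120 t=1:−1/20736 t=2:+1/69120 = -1/51840
(3j)²=280/21879 [(4 5 7; 0 0 0)], sign=+1
Σ_t [2,2]: t=2:+1/1036800 = 1/1036800
(3j)²=14/663 [(4 5 7; -4 0 4)], sign=-1
⇒ 4πI² = 19600/48841
I = (-1)√(19600/48841/(4π)) = -0.17870258

-0.178703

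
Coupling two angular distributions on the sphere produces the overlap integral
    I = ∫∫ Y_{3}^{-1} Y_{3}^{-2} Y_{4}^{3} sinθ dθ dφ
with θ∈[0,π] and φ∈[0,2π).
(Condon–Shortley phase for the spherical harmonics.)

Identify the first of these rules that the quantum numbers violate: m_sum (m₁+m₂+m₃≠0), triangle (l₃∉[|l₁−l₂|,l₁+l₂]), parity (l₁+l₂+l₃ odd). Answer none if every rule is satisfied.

m₁+m₂+m₃ = -1 − 2 + 3 = 0  ✓
triangle: |3−3|=0 ≤ l₃=4 ≤ 3+3=6  ✓
parity: l₁+l₂+l₃ = 10 is even  ✓

none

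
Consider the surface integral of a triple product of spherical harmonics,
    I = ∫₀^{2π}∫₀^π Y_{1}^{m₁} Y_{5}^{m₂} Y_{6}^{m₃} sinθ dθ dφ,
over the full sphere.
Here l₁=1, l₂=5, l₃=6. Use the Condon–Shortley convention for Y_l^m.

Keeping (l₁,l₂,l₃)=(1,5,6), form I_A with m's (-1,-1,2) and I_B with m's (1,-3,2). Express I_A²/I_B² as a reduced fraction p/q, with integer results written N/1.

Same 1,5,6: normalisation and zero-m 3j drop out of the ratio.
A: Δ: 0! 2! 10! / 13! → 1/858; sum: t=0:+1/34560 = 1/34560; 3j²(1 5 6; -1 -1 2) = Δ·Π!·Σ² = 14/429  (sign +1)
B: Δ: 0! 2! 10! / 13! → 1/858; sum: t=0:+1/161280 = 1/161280; 3j²(1 5 6; 1 -3 2) = Δ·Π!·Σ² = 1/143  (sign +1)
I_A²/I_B² = (14/429)/(1/143) = 14/3

14/3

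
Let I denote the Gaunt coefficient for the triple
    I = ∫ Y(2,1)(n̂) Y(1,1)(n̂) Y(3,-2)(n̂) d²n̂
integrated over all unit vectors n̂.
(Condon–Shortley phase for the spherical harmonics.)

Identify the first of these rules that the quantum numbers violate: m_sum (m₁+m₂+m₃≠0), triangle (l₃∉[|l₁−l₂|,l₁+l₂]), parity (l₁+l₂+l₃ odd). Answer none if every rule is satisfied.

m₁+m₂+m₃ = 1 + 1 − 2 = 0  ✓
triangle: |2−1|=1 ≤ l₃=3 ≤ 2+1=3  ✓
parity: l₁+l₂+l₃ = 6 is even  ✓

none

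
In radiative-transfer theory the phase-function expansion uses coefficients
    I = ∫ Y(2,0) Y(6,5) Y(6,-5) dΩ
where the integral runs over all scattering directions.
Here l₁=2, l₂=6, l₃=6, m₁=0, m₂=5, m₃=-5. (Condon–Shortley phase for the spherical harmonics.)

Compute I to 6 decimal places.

0.126157

m-sum 0 ✓  L=14 even ✓  4≤6≤8 ✓
Π(2lᵢ+1) = 5×13×13 = 845
triangle coeff Δ(2,6,6) = 1/90090
Σ_t [0,2]: t=0:+1/69120 t=1:−1/14400 t=2:+1/69120 = -7/172800
(3j)²=14/715 [(2 6 6; 0 0 0)], sign=-1
Σ_t [1,2]: t=1:−1/3628800 t=2:+1/1451520 = 1/2419200
(3j)²=11/910 [(2 6 6; 0 5 -5)], sign=-1
⇒ 4πI² = 1/5
I = (+1)√(1/5/(4π)) = 0.12615663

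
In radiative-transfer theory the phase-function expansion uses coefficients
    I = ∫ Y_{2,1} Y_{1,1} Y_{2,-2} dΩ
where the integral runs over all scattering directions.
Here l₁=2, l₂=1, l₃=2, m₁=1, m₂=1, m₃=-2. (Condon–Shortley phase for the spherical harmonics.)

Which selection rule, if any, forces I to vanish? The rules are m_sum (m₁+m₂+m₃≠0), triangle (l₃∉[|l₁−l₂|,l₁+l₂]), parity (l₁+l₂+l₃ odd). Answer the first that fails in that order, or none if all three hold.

Σmᵢ = 0  ✓
l₃∈[|l₁−l₂|,l₁+l₂]=[1,3], have l₃=2  ✓
Σlᵢ = 5 ⇒ odd  ✗

parity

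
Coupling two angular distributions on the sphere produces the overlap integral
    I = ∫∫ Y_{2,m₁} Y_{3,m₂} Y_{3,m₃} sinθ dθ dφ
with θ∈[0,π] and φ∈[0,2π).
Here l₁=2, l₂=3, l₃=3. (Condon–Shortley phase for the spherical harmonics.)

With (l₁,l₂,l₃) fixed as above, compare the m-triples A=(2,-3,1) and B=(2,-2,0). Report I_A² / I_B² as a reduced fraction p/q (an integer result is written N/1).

1/2

l's match ⇒ only the (l;m) 3-j factors differ between A and B.
A: triangle coeff Δ(2,3,3) = 1/3780; Σ_t [0,0]: t=0:+1/96 = 1/96; (3j)²=1/42 [(2 3 3; 2 -3 1)], sign=+1
B: triangle coeff Δ(2,3,3) = 1/3780; Σ_t [0,0]: t=0:+1/24 = 1/24; (3j)²=1/21 [(2 3 3; 2 -2 0)], sign=-1
I_A²/I_B² = (1/42)/(1/21) = 1/2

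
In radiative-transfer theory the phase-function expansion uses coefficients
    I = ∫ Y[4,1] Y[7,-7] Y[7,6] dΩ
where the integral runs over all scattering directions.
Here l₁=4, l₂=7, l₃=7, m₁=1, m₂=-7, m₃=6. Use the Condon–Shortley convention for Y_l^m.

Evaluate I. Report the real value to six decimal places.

0.197290

Rules hold: Σm=0, L=18 even, 3≤7≤11.
N = 9·15·15 = 2025
Δ = 4!·4!·10!/19! = 1/58198140
Racah Σ t=0..4: t=0:+1/17418240 t=1:−1/622080 t=2:+1/230400 t=3:−1/622080 t=4:+1/17418240 = 1/806400
⇒ 3j(4 7 7; 0 0 0)² = 2268/230945, sgn -1
Racah Σ t=0..0: t=0:+1/522547200 = 1/522547200
⇒ 3j(4 7 7; 1 -7 6)² = 143/5814, sgn -1
4πI² = N·(3j₀)²·(3jₘ)² = 51030/104329
I = +1·√(0.489126/4π) = 0.19729012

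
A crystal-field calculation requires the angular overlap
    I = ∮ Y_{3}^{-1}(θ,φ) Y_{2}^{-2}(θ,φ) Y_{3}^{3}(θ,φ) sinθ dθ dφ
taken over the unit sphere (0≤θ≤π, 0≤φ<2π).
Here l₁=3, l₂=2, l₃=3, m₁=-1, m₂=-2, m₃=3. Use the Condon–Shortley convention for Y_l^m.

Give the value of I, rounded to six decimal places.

0.132981

Rules hold: Σm=0, L=8 even, 1≤3≤5.
N = 7·5·7 = 245
Δ = 2!·4!·2!/9! = 1/3780
Racah Σ t=0..2: t=0:+1/24 t=1:−1/4 t=2:+1/24 = -1/6
⇒ 3j(3 2 3; 0 0 0)² = 4/105, sgn +1
Racah Σ t=0..0: t=0:+1/96 = 1/96
⇒ 3j(3 2 3; -1 -2 3)² = 1/42, sgn +1
4πI² = N·(3j₀)²·(3jₘ)² = 2/9
I = +1·√(0.222222/4π) = 0.13298076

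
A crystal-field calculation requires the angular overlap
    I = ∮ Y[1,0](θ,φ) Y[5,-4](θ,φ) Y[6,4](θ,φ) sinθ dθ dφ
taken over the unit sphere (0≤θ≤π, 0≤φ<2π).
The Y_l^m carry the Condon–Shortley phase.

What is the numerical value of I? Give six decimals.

Rules hold: Σm=0, L=12 even, 4≤6≤6.
N = 3·11·13 = 429
Δ = 0!·2!·10!/13! = 1/858
Racah Σ t=0..0: t=0:+1/14400 = 1/14400
⇒ 3j(1 5 6; 0 0 0)² = 6/143, sgn +1
Racah Σ t=0..0: t=0:+1/362880 = 1/362880
⇒ 3j(1 5 6; 0 -4 4)² = 10/429, sgn +1
4πI² = N·(3j₀)²·(3jₘ)² = 60/143
I = +1·√(0.41958/4π) = 0.18272698

0.182727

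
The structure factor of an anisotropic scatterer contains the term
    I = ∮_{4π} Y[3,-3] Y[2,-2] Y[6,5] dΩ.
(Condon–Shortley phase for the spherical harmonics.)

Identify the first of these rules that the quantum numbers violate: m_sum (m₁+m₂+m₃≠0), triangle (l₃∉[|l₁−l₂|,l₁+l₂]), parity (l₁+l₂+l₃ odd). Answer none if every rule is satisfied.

Σmᵢ = 0  ✓
l₃∈[|l₁−l₂|,l₁+l₂]=[1,5], have l₃=6  ✗
Σlᵢ = 11 ⇒ odd

triangle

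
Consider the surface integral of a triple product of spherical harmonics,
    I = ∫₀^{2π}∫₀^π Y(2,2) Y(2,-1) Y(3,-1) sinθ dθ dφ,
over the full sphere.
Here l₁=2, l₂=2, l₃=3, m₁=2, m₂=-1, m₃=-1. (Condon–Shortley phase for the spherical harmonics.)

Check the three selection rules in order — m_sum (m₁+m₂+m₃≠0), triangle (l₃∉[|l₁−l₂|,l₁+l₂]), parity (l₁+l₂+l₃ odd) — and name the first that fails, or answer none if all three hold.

parity

Σmᵢ = 0  ✓
l₃∈[|l₁−l₂|,l₁+l₂]=[0,4], have l₃=3  ✓
Σlᵢ = 7 ⇒ odd  ✗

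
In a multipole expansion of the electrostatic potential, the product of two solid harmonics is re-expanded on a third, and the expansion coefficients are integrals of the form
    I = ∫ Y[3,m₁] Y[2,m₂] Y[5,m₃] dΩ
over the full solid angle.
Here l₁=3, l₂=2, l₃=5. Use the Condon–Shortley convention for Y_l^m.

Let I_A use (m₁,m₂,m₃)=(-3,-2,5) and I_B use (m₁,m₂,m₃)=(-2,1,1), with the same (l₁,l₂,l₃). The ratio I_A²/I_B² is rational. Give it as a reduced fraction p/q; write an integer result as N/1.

35/4

Shared (l₁,l₂,l₃)=(3,2,5): N and (l;000)² cancel in I_A²/I_B².
A: Δ = 0!·6!·4!/11! = 1/2310; Racah Σ t=0..0: t=0:+1/17280 = 1/17280; ⇒ 3j(3 2 5; -3 -2 5)² = 1/11, sgn +1
B: Δ = 0!·6!·4!/11! = 1/2310; Racah Σ t=0..0: t=0:+1/720 = 1/720; ⇒ 3j(3 2 5; -2 1 1)² = 4/385, sgn +1
I_A²/I_B² = (1/11)/(4/385) = 35/4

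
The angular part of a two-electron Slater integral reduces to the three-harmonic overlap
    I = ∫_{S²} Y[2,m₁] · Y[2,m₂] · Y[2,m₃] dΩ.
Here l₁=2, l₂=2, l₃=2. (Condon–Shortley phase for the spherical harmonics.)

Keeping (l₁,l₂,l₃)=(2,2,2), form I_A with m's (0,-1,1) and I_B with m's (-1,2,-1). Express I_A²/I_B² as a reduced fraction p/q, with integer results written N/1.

1/6

Shared (l₁,l₂,l₃)=(2,2,2): N and (l;000)² cancel in I_A²/I_B².
A: Δ = 2!·2!·2!/7! = 1/630; Racah Σ t=0..1: t=0:+1/4 t=1:−1/2 = -1/4; ⇒ 3j(2 2 2; 0 -1 1)² = 1/70, sgn +1
B: Δ = 2!·2!·2!/7! = 1/630; Racah Σ t=2..2: t=2:+1/4 = 1/4; ⇒ 3j(2 2 2; -1 2 -1)² = 3/35, sgn -1
I_A²/I_B² = (1/70)/(3/35) = 1/6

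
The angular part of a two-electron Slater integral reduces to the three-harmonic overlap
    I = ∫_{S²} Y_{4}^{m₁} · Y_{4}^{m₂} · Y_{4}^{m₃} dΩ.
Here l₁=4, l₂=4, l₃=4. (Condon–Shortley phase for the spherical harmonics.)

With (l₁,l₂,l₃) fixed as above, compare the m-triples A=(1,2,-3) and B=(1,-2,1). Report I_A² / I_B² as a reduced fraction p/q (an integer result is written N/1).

Shared (l₁,l₂,l₃)=(4,4,4): N and (l;000)² cancel in I_A²/I_B².
A: Δ = 4!·4!·4!/13! = 1/450450; Racah Σ t=2..3: t=2:+1/576 t=3:−1/864 = 1/1728; ⇒ 3j(4 4 4; 1 2 -3)² = 5/1287, sgn -1
B: Δ = 4!·4!·4!/13! = 1/450450; Racah Σ t=0..2: t=0:+1/576 t=1:−1/144 t=2:+1/576 = -1/288; ⇒ 3j(4 4 4; 1 -2 1)² = 20/1001, sgn +1
I_A²/I_B² = (5/1287)/(20/1001) = 7/36

7/36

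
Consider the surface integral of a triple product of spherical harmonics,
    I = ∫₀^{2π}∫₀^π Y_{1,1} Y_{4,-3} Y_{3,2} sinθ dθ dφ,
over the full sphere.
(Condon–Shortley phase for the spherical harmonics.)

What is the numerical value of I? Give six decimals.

Checks pass: Σm=0; 8 even; l₃=3∈[3,5].
(2·1+1)(2·4+1)(2·3+1) = 189
Δ: 2! 0! 6! / 9! → 1/252
sum: t=1:−1/36 = -1/36
3j²(1 4 3; 0 0 0) = Δ·Π!·Σ² = 4/63  (sign +1)
sum: t=0:+1/240 = 1/240
3j²(1 4 3; 1 -3 2) = Δ·Π!·Σ² = 1/12  (sign -1)
combine: 4πI² = 189·4/63·1/12 = 1/1
take √, sign -1: I = -0.28209479

-0.282095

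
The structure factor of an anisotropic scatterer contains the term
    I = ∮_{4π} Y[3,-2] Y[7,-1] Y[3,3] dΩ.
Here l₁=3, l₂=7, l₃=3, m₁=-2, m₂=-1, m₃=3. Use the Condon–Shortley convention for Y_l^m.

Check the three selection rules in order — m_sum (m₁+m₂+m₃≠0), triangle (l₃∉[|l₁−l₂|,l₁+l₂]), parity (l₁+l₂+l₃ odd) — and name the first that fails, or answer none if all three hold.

triangle

azimuthal sum: -2 − 1 + 3 = 0  ✓
4 ≤ 3 ≤ 10 (triangle on l)  ✗
L = 3 + 7 + 3 = 13 (odd)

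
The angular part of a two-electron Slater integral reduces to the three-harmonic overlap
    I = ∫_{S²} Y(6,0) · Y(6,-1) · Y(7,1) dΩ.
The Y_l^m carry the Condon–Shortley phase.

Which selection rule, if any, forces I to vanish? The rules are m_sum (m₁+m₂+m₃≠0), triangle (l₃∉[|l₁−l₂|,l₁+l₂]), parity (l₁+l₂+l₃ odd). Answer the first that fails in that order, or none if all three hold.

Σmᵢ = 0  ✓
l₃∈[|l₁−l₂|,l₁+l₂]=[0,12], have l₃=7  ✓
Σlᵢ = 19 ⇒ odd  ✗

parity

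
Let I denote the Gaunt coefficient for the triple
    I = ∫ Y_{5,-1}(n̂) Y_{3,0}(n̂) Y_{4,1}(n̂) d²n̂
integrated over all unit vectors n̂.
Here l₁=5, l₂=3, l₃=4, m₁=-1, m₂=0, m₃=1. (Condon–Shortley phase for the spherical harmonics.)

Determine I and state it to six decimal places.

-0.115089

Rules hold: Σm=0, L=12 even, 2≤4≤8.
N = 11·7·9 = 693
Δ = 4!·6!·2!/13! = 1/180180
Racah Σ t=1..3: t=1:−1/576 t=2:+1/144 t=3:−1/576 = 1/288
⇒ 3j(5 3 4; 0 0 0)² = 20/1001, sgn +1
Racah Σ t=1..3: t=1:−1/1440 t=2:+1/192 t=3:−1/432 = 19/8640
⇒ 3j(5 3 4; -1 0 1)² = 361/30030, sgn -1
4πI² = N·(3j₀)²·(3jₘ)² = 2166/13013
I = -1·√(0.166449/4π) = -0.11508947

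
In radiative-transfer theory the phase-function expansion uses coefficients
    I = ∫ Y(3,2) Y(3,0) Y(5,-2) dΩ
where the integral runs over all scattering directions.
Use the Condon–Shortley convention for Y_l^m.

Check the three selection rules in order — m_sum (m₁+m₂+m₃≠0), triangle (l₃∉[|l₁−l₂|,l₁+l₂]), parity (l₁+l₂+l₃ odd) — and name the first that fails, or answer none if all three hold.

parity

Σmᵢ = 0  ✓
l₃∈[|l₁−l₂|,l₁+l₂]=[0,6], have l₃=5  ✓
Σlᵢ = 11 ⇒ odd  ✗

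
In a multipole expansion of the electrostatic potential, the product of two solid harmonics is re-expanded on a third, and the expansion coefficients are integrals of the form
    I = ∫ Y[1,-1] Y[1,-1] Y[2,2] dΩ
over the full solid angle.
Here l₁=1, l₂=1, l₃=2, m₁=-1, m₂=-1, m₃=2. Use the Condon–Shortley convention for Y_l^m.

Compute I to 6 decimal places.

0.309019

Rules hold: Σm=0, L=4 even, 0≤2≤2.
N = 3·3·5 = 45
Δ = 0!·2!·2!/5! = 1/30
Racah Σ t=0..0: t=0:+1/1 = 1/1
⇒ 3j(1 1 2; 0 0 0)² = 2/15, sgn +1
Racah Σ t=0..0: t=0:+1/4 = 1/4
⇒ 3j(1 1 2; -1 -1 2)² = 1/5, sgn +1
4πI² = N·(3j₀)²·(3jₘ)² = 6/5
I = +1·√(1.2/4π) = 0.30901936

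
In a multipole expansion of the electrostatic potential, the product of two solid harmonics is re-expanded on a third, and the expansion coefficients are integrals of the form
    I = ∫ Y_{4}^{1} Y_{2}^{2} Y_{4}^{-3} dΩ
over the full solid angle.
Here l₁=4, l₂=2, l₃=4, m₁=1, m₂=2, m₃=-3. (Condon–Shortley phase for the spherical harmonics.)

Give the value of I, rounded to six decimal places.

0.159270

Rules hold: Σm=0, L=10 even, 2≤4≤6.
N = 9·5·9 = 405
Δ = 2!·6!·2!/11! = 1/13860
Racah Σ t=0..2: t=0:+1/192 t=1:−1/36 t=2:+1/192 = -5/288
⇒ 3j(4 2 4; 0 0 0)² = 20/693, sgn -1
Racah Σ t=2..2: t=2:+1/480 = 1/480
⇒ 3j(4 2 4; 1 2 -3)² = 3/110, sgn -1
4πI² = N·(3j₀)²·(3jₘ)² = 270/847
I = +1·√(0.318772/4π) = 0.15927046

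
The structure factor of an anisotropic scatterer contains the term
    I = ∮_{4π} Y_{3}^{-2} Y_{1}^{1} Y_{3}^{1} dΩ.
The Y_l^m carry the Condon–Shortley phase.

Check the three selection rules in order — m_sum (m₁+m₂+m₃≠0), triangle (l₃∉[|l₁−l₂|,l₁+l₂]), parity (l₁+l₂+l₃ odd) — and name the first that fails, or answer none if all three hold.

Σmᵢ = 0  ✓
l₃∈[|l₁−l₂|,l₁+l₂]=[2,4], have l₃=3  ✓
Σlᵢ = 7 ⇒ odd  ✗

parity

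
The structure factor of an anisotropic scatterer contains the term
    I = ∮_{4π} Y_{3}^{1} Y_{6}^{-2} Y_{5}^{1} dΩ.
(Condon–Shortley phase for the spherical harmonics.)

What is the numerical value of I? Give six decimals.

m-sum 0 ✓  L=14 even ✓  3≤5≤9 ✓
Π(2lᵢ+1) = 7×13×11 = 1001
triangle coeff Δ(3,6,5) = 1/675675
Σ_t [1,3]: t=1:−1/8640 t=2:+1/2304 t=3:−1/8640 = 7/34560
(3j)²=7/429 [(3 6 5; 0 0 0)], sign=-1
Σ_t [0,2]: t=0:+1/27648 t=1:−1/4320 t=2:+1/11520 = -1/9216
(3j)²=2/143 [(3 6 5; 1 -2 1)], sign=-1
⇒ 4πI² = 98/429
I = (+1)√(98/429/(4π)) = 0.13482780

0.134828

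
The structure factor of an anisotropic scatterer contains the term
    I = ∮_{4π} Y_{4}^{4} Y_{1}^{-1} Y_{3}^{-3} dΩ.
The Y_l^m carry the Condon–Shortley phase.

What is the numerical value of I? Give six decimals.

0.325735

Checks pass: Σm=0; 8 even; l₃=3∈[3,5].
(2·4+1)(2·1+1)(2·3+1) = 189
Δ: 2! 6! 0! / 9! → 1/252
sum: t=1:−1/36 = -1/36
3j²(4 1 3; 0 0 0) = Δ·Π!·Σ² = 4/63  (sign +1)
sum: t=0:+1/1440 = 1/1440
3j²(4 1 3; 4 -1 -3) = Δ·Π!·Σ² = 1/9  (sign +1)
combine: 4πI² = 189·4/63·1/9 = 4/3
take √, sign +1: I = 0.32573501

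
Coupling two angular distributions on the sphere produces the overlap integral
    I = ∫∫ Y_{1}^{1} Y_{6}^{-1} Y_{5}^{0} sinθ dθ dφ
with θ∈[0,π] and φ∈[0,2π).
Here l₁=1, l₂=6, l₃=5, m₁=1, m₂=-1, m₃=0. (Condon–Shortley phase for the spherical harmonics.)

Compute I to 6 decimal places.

-0.187239

Rules hold: Σm=0, L=12 even, 5≤5≤7.
N = 3·13·11 = 429
Δ = 2!·0!·10!/13! = 1/858
Racah Σ t=1..1: t=1:−1/14400 = -1/14400
⇒ 3j(1 6 5; 0 0 0)² = 6/143, sgn +1
Racah Σ t=0..0: t=0:+1/28800 = 1/28800
⇒ 3j(1 6 5; 1 -1 0)² = 7/286, sgn -1
4πI² = N·(3j₀)²·(3jₘ)² = 63/143
I = -1·√(0.440559/4π) = -0.18723944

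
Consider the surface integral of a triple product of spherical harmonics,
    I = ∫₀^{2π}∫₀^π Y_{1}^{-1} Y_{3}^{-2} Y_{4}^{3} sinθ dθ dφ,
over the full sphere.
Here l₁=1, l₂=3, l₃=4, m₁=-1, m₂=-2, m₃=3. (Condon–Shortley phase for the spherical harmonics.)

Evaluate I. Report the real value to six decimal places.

-0.282095

m-sum 0 ✓  L=8 even ✓  2≤4≤4 ✓
Π(2lᵢ+1) = 3×7×9 = 189
triangle coeff Δ(1,3,4) = 1/252
Σ_t [0,0]: t=0:+1/36 = 1/36
(3j)²=4/63 [(1 3 4; 0 0 0)], sign=+1
Σ_t [0,0]: t=0:+1/240 = 1/240
(3j)²=1/12 [(1 3 4; -1 -2 3)], sign=-1
⇒ 4πI² = 1/1
I = (-1)√(1/1/(4π)) = -0.28209479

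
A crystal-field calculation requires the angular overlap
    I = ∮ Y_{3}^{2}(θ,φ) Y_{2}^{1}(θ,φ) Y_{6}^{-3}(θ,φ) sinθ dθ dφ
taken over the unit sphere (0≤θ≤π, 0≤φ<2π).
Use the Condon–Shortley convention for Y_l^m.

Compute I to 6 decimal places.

0.000000

|3−2|≤6≤3+2 violated ⇒ I = 0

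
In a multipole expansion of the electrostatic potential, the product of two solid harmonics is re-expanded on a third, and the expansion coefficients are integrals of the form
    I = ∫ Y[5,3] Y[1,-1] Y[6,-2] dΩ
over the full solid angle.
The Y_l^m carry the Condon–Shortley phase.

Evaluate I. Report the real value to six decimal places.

0.100084

Checks pass: Σm=0; 12 even; l₃=6∈[4,6].
(2·5+1)(2·1+1)(2·6+1) = 429
Δ: 0! 10! 2! / 13! → 1/858
sum: t=0:+1/14400 = 1/14400
3j²(5 1 6; 0 0 0) = Δ·Π!·Σ² = 6/143  (sign +1)
sum: t=0:+1/161280 = 1/161280
3j²(5 1 6; 3 -1 -2) = Δ·Π!·Σ² = 1/143  (sign +1)
combine: 4πI² = 429·6/143·1/143 = 18/143
take √, sign +1: I = 0.10008369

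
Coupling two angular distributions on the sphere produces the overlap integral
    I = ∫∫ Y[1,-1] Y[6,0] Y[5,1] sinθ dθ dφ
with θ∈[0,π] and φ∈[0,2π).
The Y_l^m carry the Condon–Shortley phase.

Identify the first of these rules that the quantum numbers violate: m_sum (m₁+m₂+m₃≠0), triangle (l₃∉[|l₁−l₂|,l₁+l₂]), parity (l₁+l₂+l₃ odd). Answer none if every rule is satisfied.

none

m₁+m₂+m₃ = -1 + 0 + 1 = 0  ✓
triangle: |1−6|=5 ≤ l₃=5 ≤ 1+6=7  ✓
parity: l₁+l₂+l₃ = 12 is even  ✓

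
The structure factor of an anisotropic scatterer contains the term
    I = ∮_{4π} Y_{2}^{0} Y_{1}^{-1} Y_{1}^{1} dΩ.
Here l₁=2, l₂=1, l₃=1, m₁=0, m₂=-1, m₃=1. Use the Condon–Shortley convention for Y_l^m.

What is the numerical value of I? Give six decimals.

m-sum 0 ✓  L=4 even ✓  1≤1≤3 ✓
Π(2lᵢ+1) = 5×3×3 = 45
triangle coeff Δ(2,1,1) = 1/30
Σ_t [1,1]: t=1:−1/1 = -1/1
(3j)²=2/15 [(2 1 1; 0 0 0)], sign=+1
Σ_t [0,0]: t=0:+1/4 = 1/4
(3j)²=1/30 [(2 1 1; 0 -1 1)], sign=+1
⇒ 4πI² = 1/5
I = (+1)√(1/5/(4π)) = 0.12615663

0.126157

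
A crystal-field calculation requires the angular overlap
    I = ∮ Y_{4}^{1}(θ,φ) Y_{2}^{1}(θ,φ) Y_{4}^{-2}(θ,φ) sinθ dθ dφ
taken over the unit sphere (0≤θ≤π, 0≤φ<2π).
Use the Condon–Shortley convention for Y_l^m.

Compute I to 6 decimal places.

m-sum 0 ✓  L=10 even ✓  2≤4≤6 ✓
Π(2lᵢ+1) = 9×5×9 = 405
triangle coeff Δ(4,2,4) = 1/13860
Σ_t [0,2]: t=0:+1/192 t=1:−1/36 t=2:+1/192 = -5/288
(3j)²=20/693 [(4 2 4; 0 0 0)], sign=-1
Σ_t [1,2]: t=1:−1/96 t=2:+1/240 = -1/160
(3j)²=27/1540 [(4 2 4; 1 1 -2)], sign=-1
⇒ 4πI² = 1215/5929
I = (+1)√(1215/5929/(4π)) = 0.12770047

0.127700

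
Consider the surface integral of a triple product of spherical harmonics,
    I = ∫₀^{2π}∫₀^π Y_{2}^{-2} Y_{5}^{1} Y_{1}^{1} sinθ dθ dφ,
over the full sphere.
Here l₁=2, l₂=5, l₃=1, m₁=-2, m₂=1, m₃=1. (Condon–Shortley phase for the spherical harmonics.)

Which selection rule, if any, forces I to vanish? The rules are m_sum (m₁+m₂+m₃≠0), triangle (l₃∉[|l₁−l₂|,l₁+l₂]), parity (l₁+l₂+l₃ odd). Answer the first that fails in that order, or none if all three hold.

triangle

Σmᵢ = 0  ✓
l₃∈[|l₁−l₂|,l₁+l₂]=[3,7], have l₃=1  ✗
Σlᵢ = 8 ⇒ even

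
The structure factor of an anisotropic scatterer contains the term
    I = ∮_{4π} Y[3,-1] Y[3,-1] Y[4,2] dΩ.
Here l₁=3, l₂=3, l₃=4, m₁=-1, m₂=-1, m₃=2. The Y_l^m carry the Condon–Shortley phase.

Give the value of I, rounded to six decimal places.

m-sum 0 ✓  L=10 even ✓  0≤4≤6 ✓
Π(2lᵢ+1) = 7×7×9 = 441
triangle coeff Δ(3,3,4) = 1/34650
Σ_t [0,2]: t=0:+1/72 t=1:−1/16 t=2:+1/72 = -5/144
(3j)²=2/77 [(3 3 4; 0 0 0)], sign=-1
Σ_t [0,2]: t=0:+1/192 t=1:−1/36 t=2:+1/192 = -5/288
(3j)²=20/693 [(3 3 4; -1 -1 2)], sign=-1
⇒ 4πI² = 40/121
I = (+1)√(40/121/(4π)) = 0.16219310

0.162193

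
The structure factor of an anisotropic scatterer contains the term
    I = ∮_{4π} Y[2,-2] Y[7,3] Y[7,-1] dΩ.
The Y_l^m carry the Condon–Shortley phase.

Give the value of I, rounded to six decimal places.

Checks pass: Σm=0; 16 even; l₃=7∈[5,9].
(2·2+1)(2·7+1)(2·7+1) = 1125
Δ: 2! 2! 12! / 17! → 1/185640
sum: t=0:+1/2419200 t=1:−1/518400 t=2:+1/2419200 = -1/907200
3j²(2 7 7; 0 0 0) = Δ·Π!·Σ² = 56/3315  (sign +1)
sum: t=2:+1/3870720 = 1/3870720
3j²(2 7 7; -2 3 -1) = Δ·Π!·Σ² = 135/6188  (sign +1)
combine: 4πI² = 1125·56/3315·135/6188 = 20250/48841
take √, sign +1: I = 0.18164160

0.181642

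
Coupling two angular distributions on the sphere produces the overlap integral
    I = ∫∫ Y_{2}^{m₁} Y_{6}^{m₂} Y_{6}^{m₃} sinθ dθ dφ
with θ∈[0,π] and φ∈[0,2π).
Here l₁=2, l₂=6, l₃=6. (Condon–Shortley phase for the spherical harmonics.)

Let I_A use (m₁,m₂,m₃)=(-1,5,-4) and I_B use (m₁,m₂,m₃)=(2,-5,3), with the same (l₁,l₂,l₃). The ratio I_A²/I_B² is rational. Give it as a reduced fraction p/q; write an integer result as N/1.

27/10

l's match ⇒ only the (l;m) 3-j factors differ between A and B.
A: triangle coeff Δ(2,6,6) = 1/90090; Σ_t [1,2]: t=1:−1/7257600 t=2:+1/725760 = 1/806400; (3j)²=27/910 [(2 6 6; -1 5 -4)], sign=+1
B: triangle coeff Δ(2,6,6) = 1/90090; Σ_t [0,0]: t=0:+1/1451520 = 1/1451520; (3j)²=1/91 [(2 6 6; 2 -5 3)], sign=-1
I_A²/I_B² = (27/910)/(1/91) = 27/10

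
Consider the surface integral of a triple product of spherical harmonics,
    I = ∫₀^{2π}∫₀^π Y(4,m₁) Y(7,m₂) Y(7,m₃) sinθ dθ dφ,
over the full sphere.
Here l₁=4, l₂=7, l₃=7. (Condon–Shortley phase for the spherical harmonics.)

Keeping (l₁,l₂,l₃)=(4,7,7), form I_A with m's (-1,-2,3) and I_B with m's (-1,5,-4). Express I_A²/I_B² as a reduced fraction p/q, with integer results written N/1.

125000/9801

Same 4,7,7: normalisation and zero-m 3j drop out of the ratio.
A: Δ: 4! 4! 10! / 19! → 1/58198140; sum: t=1:−1/2488320 t=2:+1/725760 t=3:−1/1935360 t=4:+1/52254720 = 5/10450944; 3j²(4 7 7; -1 -2 3) = Δ·Π!·Σ² = 31250/2909907  (sign +1)
B: Δ: 4! 4! 10! / 19! → 1/58198140; sum: t=2:+1/87091200 t=3:−1/8709120 t=4:+1/11612160 = -1/58060800; 3j²(4 7 7; -1 5 -4) = Δ·Π!·Σ² = 99/117572  (sign +1)
I_A²/I_B² = (31250/2909907)/(99/117572) = 125000/9801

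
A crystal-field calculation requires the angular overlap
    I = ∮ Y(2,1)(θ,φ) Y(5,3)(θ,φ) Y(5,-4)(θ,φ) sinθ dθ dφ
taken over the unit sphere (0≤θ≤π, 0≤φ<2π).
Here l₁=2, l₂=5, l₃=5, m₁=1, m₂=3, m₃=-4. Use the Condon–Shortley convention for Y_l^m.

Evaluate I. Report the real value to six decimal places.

Rules hold: Σm=0, L=12 even, 3≤5≤7.
N = 5·11·11 = 605
Δ = 2!·2!·8!/13! = 1/38610
Racah Σ t=0..2: t=0:+1/2880 t=1:−1/576 t=2:+1/2880 = -1/960
⇒ 3j(2 5 5; 0 0 0)² = 10/429, sgn +1
Racah Σ t=0..1: t=0:+1/80640 t=1:−1/10080 = -1/11520
⇒ 3j(2 5 5; 1 3 -4)² = 49/1430, sgn +1
4πI² = N·(3j₀)²·(3jₘ)² = 245/507
I = +1·√(0.483235/4π) = 0.19609844

0.196098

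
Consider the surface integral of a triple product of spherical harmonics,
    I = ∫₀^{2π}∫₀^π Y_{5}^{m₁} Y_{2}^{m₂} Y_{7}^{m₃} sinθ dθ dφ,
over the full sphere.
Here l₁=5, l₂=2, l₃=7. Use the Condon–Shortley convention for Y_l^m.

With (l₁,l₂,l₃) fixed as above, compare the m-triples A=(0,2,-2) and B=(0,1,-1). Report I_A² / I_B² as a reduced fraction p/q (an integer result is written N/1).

3/8

Shared (l₁,l₂,l₃)=(5,2,7): N and (l;000)² cancel in I_A²/I_B².
A: Δ = 0!·10!·4!/15! = 1/15015; Racah Σ t=0..0: t=0:+1/345600 = 1/345600; ⇒ 3j(5 2 7; 0 2 -2)² = 6/715, sgn -1
B: Δ = 0!·10!·4!/15! = 1/15015; Racah Σ t=0..0: t=0:+1/86400 = 1/86400; ⇒ 3j(5 2 7; 0 1 -1)² = 16/715, sgn +1
I_A²/I_B² = (6/715)/(16/715) = 3/8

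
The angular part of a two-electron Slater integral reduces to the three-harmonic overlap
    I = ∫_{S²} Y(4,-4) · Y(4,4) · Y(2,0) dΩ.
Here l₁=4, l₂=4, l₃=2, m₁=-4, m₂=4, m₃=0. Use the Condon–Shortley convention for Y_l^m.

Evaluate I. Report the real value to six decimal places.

-0.229376

Checks pass: Σm=0; 10 even; l₃=2∈[0,8].
(2·4+1)(2·4+1)(2·2+1) = 405
Δ: 6! 2! 2! / 11! → 1/13860
sum: t=2:+1/192 t=3:−1/36 t=4:+1/192 = -5/288
3j²(4 4 2; 0 0 0) = Δ·Π!·Σ² = 20/693  (sign -1)
sum: t=6:+1/2880 = 1/2880
3j²(4 4 2; -4 4 0) = Δ·Π!·Σ² = 28/495  (sign +1)
combine: 4πI² = 405·20/693·28/495 = 80/121
take √, sign -1: I = -0.22937568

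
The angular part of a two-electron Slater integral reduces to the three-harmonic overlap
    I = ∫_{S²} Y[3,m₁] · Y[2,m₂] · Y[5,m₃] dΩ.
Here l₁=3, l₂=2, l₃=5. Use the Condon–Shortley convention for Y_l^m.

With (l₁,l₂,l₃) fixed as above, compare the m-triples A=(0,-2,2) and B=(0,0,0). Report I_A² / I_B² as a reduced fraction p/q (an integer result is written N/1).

Shared (l₁,l₂,l₃)=(3,2,5): N and (l;000)² cancel in I_A²/I_B².
A: Δ = 0!·6!·4!/11! = 1/2310; Racah Σ t=0..0: t=0:+1/864 = 1/864; ⇒ 3j(3 2 5; 0 -2 2)² = 1/66, sgn -1
B: Δ = 0!·6!·4!/11! = 1/2310; Racah Σ t=0..0: t=0:+1/144 = 1/144; ⇒ 3j(3 2 5; 0 0 0)² = 10/231, sgn -1
I_A²/I_B² = (1/66)/(10/231) = 7/20

7/20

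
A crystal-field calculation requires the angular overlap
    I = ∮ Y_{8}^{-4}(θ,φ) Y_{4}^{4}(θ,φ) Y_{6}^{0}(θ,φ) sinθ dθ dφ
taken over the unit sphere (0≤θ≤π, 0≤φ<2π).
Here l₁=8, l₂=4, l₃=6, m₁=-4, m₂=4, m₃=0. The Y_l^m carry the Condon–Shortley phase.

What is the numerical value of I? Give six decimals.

Rules hold: Σm=0, L=18 even, 4≤6≤12.
N = 17·9·13 = 1989
Δ = 6!·10!·2!/19! = 1/23279256
Racah Σ t=2..4: t=2:+1/1658880 t=3:−1/518400 t=4:+1/1658880 = -1/1382400
⇒ 3j(8 4 6; 0 0 0)² = 504/46189, sgn -1
Racah Σ t=6..6: t=6:+1/24883200 = 1/24883200
⇒ 3j(8 4 6; -4 4 0)² = 70/4199, sgn +1
4πI² = N·(3j₀)²·(3jₘ)² = 317520/877591
I = -1·√(0.361809/4π) = -0.16968151

-0.169682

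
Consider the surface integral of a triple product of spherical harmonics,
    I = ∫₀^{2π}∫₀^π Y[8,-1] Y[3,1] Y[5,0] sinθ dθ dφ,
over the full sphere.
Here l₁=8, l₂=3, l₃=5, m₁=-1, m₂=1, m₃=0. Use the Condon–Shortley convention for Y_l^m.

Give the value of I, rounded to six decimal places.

-0.215961

Rules hold: Σm=0, L=16 even, 5≤5≤11.
N = 17·7·11 = 1309
Δ = 6!·10!·0!/17! = 1/136136
Racah Σ t=3..3: t=3:−1/518400 = -1/518400
⇒ 3j(8 3 5; 0 0 0)² = 56/2431, sgn +1
Racah Σ t=4..4: t=4:+1/691200 = 1/691200
⇒ 3j(8 3 5; -1 1 0)² = 189/9724, sgn -1
4πI² = N·(3j₀)²·(3jₘ)² = 18522/31603
I = -1·√(0.586084/4π) = -0.21596076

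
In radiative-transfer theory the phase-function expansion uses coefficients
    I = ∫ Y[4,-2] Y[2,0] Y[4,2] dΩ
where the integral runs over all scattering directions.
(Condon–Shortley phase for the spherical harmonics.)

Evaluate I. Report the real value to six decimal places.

0.065536

Checks pass: Σm=0; 10 even; l₃=4∈[2,6].
(2·4+1)(2·2+1)(2·4+1) = 405
Δ: 2! 6! 2! / 11! → 1/13860
sum: t=0:+1/192 t=1:−1/36 t=2:+1/192 = -5/288
3j²(4 2 4; 0 0 0) = Δ·Π!·Σ² = 20/693  (sign -1)
sum: t=0:+1/2880 t=1:−1/120 t=2:+1/192 = -1/360
3j²(4 2 4; -2 0 2) = Δ·Π!·Σ² = 16/3465  (sign -1)
combine: 4πI² = 405·20/693·16/3465 = 320/5929
take √, sign +1: I = 0.06553591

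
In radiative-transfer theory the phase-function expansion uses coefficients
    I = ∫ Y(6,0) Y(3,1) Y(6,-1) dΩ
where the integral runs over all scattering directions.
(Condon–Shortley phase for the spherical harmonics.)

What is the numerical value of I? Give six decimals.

0.000000

L=15 odd ⇒ parity kills the (l;000) factor ⇒ I = 0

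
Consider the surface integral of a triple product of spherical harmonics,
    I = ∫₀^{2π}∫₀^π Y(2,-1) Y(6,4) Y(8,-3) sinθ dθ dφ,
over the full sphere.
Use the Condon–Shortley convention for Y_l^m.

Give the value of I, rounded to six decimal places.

-0.089004

Checks pass: Σm=0; 16 even; l₃=8∈[4,8].
(2·2+1)(2·6+1)(2·8+1) = 1105
Δ: 0! 4! 12! / 17! → 1/30940
sum: t=0:+1/2073600 = 1/2073600
3j²(2 6 8; 0 0 0) = Δ·Π!·Σ² = 28/1105  (sign +1)
sum: t=0:+1/43545600 = 1/43545600
3j²(2 6 8; -1 4 -3) = Δ·Π!·Σ² = 11/3094  (sign -1)
combine: 4πI² = 1105·28/1105·11/3094 = 22/221
take √, sign -1: I = -0.08900415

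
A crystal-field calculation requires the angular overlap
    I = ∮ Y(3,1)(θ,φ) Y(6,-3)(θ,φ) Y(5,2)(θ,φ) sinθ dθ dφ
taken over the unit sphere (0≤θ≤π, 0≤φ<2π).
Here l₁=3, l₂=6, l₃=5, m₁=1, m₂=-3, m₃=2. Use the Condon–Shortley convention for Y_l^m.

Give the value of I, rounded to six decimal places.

-0.152880

Rules hold: Σm=0, L=14 even, 3≤5≤9.
N = 7·13·11 = 1001
Δ = 4!·2!·8!/15! = 1/675675
Racah Σ t=1..3: t=1:−1/8640 t=2:+1/2304 t=3:−1/8640 = 7/34560
⇒ 3j(3 6 5; 0 0 0)² = 7/429, sgn -1
Racah Σ t=0..2: t=0:+1/34560 t=1:−1/8640 t=2:+1/40320 = -1/16128
⇒ 3j(3 6 5; 1 -3 2)² = 18/1001, sgn +1
4πI² = N·(3j₀)²·(3jₘ)² = 42/143
I = -1·√(0.293706/4π) = -0.15288036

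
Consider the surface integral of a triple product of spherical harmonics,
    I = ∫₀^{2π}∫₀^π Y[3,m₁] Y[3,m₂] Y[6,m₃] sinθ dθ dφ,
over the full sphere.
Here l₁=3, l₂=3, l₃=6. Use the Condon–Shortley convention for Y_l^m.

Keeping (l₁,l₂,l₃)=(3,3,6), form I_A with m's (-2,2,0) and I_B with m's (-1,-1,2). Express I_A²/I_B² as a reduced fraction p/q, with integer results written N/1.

3/35

Same 3,3,6: normalisation and zero-m 3j drop out of the ratio.
A: Δ: 0! 6! 6! / 13! → 1/12012; sum: t=0:+1/14400 = 1/14400; 3j²(3 3 6; -2 2 0) = Δ·Π!·Σ² = 3/1001  (sign +1)
B: Δ: 0! 6! 6! / 13! → 1/12012; sum: t=0:+1/2304 = 1/2304; 3j²(3 3 6; -1 -1 2) = Δ·Π!·Σ² = 5/143  (sign +1)
I_A²/I_B² = (3/1001)/(5/143) = 3/35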